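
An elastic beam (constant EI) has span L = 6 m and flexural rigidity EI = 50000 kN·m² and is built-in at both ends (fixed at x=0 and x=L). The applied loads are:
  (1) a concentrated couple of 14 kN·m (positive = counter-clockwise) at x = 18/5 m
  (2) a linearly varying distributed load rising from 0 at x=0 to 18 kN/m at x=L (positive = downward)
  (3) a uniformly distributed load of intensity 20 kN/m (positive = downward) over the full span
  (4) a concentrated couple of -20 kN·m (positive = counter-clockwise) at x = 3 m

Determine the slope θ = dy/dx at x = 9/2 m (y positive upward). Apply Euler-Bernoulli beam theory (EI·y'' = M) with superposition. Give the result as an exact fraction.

Load 1 — applied couple M₀=14 kN·m at a=18/5 m (b=L-a=12/5):
  θ_1 = (R_Ax²/2 - M_Ax - M₀(x-a))/EI  [x>a] with R_A=84/25, M_A=112/25 = ((84/25)·(9/2)²/2 - (112/25)·(9/2) - 14·((9/2)-(18/5)))/50000 = 63/2500000 rad
Load 2 — triangular load w₀=18 kN/m (0→w₀ over full span):
  θ_2 = -w₀(2x(L-x)(L-2x)(x+2L)+x²(L-x)²)/(120LEI) = -18·(2·(9/2)·(6-(9/2))·(6-2·(9/2))·((9/2)+2·6)+(9/2)²·(6-(9/2))²)/(120·6·50000) = 9963/32000000 rad
Load 3 — uniform load w=20 kN/m over full span:
  θ_3 = -wx(L-x)(L-2x)/(12EI) = -20·(9/2)·(6-(9/2))·(6-2·(9/2))/(12·50000) = 27/40000 rad
Load 4 — applied couple M₀=-20 kN·m at a=3 m (b=L-a=3):
  θ_4 = (R_Ax²/2 - M_Ax - M₀(x-a))/EI  [x>a] with R_A=-5, M_A=-5 = ((-5)·(9/2)²/2 - (-5)·(9/2) - (-20)·((9/2)-3))/50000 = 3/80000 rad
Superposition: θ = Σ θ_i = 167847/160000000 rad ≈ 0.001049 rad

θ(9/2) = 167847/160000000 rad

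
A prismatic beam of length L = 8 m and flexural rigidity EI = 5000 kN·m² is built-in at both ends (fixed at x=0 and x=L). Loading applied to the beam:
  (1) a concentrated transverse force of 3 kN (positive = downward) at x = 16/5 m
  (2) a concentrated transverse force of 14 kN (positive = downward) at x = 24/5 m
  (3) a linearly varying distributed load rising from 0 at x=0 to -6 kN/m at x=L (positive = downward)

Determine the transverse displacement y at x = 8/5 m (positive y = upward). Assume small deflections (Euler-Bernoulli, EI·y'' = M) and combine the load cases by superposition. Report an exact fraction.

Load 1 — point force P=3 kN at a=16/5 m (b=L-a=24/5):
  y_1 = -Pb²x²(3aL-(3a+b)x)/(6L³EI)  [x≤a] = -3·(24/5)²·(8/5)²·(3·(16/5)·8-(3·(16/5)+(24/5))·(8/5))/(6·8³·5000) = -6048/9765625 m
Load 2 — point force P=14 kN at a=24/5 m (b=L-a=16/5):
  y_2 = -Pb²x²(3aL-(3a+b)x)/(6L³EI)  [x≤a] = -14·(16/5)²·(8/5)²·(3·(24/5)·8-(3·(24/5)+(16/5))·(8/5))/(6·8³·5000) = -60928/29296875 m
Load 3 — triangular load w₀=-6 kN/m (0→w₀ over full span):
  y_3 = -w₀x²(L-x)²(x+2L)/(120LEI) = -(-6)·(8/5)²·(8-(8/5))²·((8/5)+2·8)/(120·8·5000) = 22528/9765625 m
Superposition: y = Σ y_i = -11488/29296875 m ≈ -0.000392 m

y(8/5) = -11488/29296875 m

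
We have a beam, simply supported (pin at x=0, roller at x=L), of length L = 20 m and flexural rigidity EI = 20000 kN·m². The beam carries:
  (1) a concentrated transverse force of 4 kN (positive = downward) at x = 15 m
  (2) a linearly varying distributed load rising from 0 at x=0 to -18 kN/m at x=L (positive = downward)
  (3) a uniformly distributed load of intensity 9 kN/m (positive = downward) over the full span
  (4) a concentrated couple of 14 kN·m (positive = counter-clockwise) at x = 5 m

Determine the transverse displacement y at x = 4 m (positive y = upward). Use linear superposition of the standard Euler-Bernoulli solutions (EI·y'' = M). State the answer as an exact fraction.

y(4) = -50389/1500000 m

Load 1 — point force P=4 kN at a=15 m (b=L-a=5):
  y_1 = -Pbx(L²-b²-x²)/(6LEI)  [x≤a] = -4·5·4·(20²-5²-4²)/(6·20·20000) = -359/30000 m
Load 2 — triangular load w₀=-18 kN/m (0→w₀ over full span):
  y_2 = -w₀x(7L⁴-10L²x²+3x⁴)/(360LEI) = -(-18)·4·(7·20⁴-10·20²·4²+3·4⁴)/(360·20·20000) = 8256/15625 m
Load 3 — uniform load w=9 kN/m over full span:
  y_3 = -wx(L³-2Lx²+x³)/(24EI) = -9·4·(20³-2·20·4²+4³)/(24·20000) = -348/625 m
Load 4 — applied couple M₀=14 kN·m at a=5 m (b=L-a=15):
  y_4 = (M₀x³/(6L)+C₁x)/EI  [x≤a] with C₁=M₀(3b²-L²)/(6L)=385/12 = (14·4³/(6·20)+(385/12)·4)/20000 = 679/100000 m
Superposition: y = Σ y_i = -50389/1500000 m ≈ -0.033593 m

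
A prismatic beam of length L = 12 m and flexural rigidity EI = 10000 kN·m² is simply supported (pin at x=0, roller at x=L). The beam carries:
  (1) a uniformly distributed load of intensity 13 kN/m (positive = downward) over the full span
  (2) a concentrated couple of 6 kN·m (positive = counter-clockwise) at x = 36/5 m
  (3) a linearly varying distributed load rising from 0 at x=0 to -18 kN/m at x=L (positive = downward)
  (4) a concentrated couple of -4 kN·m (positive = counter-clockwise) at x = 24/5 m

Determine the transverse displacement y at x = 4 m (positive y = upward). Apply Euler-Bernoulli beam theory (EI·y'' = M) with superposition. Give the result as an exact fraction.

y(4) = -14462/140625 m

Load 1 — uniform load w=13 kN/m over full span:
  y_1 = -wx(L³-2Lx²+x³)/(24EI) = -13·4·(12³-2·12·4²+4³)/(24·10000) = -572/1875 m
Load 2 — applied couple M₀=6 kN·m at a=36/5 m (b=L-a=24/5):
  y_2 = (M₀x³/(6L)+C₁x)/EI  [x≤a] with C₁=M₀(3b²-L²)/(6L)=-156/25 = (6·4³/(6·12)+(-156/25)·4)/10000 = -92/46875 m
Load 3 — triangular load w₀=-18 kN/m (0→w₀ over full span):
  y_3 = -w₀x(7L⁴-10L²x²+3x⁴)/(360LEI) = -(-18)·4·(7·12⁴-10·12²·4²+3·4⁴)/(360·12·10000) = 128/625 m
Load 4 — applied couple M₀=-4 kN·m at a=24/5 m (b=L-a=36/5):
  y_4 = (M₀x³/(6L)+C₁x)/EI  [x≤a] with C₁=M₀(3b²-L²)/(6L)=-16/25 = ((-4)·4³/(6·12)+(-16/25)·4)/10000 = -86/140625 m
Superposition: y = Σ y_i = -14462/140625 m ≈ -0.102841 m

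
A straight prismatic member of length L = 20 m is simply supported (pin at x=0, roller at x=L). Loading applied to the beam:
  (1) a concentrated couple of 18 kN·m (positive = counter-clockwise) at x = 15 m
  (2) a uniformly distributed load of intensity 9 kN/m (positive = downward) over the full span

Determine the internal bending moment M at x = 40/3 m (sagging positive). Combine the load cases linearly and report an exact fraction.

Load 1 — applied couple M₀=18 kN·m at a=15 m (b=L-a=5):
  M_1 = M₀x/L  [x≤a] = 18·(40/3)/20 = 12 kN·m
Load 2 — uniform load w=9 kN/m over full span:
  M_2 = wx(L-x)/2 = 9·(40/3)·(20-(40/3))/2 = 400 kN·m
Superposition: M = Σ M_i = 412 kN·m ≈ 412.000000 kN·m

M(40/3) = 412 kN·m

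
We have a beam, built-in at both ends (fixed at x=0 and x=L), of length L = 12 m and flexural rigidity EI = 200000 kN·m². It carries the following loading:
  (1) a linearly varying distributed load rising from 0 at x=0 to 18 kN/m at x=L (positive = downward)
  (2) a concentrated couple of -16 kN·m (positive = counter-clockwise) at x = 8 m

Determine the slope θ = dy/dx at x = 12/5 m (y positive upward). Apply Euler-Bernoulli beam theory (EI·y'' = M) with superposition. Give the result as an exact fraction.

θ(12/5) = -1059/1953125 rad

Load 1 — triangular load w₀=18 kN/m (0→w₀ over full span):
  θ_1 = -w₀(2x(L-x)(L-2x)(x+2L)+x²(L-x)²)/(120LEI) = -18·(2·(12/5)·(12-(12/5))·(12-2·(12/5))·((12/5)+2·12)+(12/5)²·(12-(12/5))²)/(120·12·200000) = -1134/1953125 rad
Load 2 — applied couple M₀=-16 kN·m at a=8 m (b=L-a=4):
  θ_2 = (R_Ax²/2 - M_Ax)/EI  [x≤a] with R_A=-16/9, M_A=-16/3 = ((-16/9)·(12/5)²/2 - (-16/3)·(12/5))/200000 = 3/78125 rad
Superposition: θ = Σ θ_i = -1059/1953125 rad ≈ -0.000542 rad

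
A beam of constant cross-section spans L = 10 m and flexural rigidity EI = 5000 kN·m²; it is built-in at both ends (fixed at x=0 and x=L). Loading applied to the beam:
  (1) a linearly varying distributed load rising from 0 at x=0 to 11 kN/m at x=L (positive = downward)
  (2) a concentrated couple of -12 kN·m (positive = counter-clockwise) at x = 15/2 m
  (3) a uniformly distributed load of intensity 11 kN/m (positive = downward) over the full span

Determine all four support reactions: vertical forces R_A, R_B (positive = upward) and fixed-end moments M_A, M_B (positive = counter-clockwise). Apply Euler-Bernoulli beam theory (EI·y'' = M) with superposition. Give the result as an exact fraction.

Load 1 — triangular load w₀=11 kN/m (0→w₀ over full span):
  R_A = 3w₀L/20 = 3·11·10/20 = 33/2 kN
  M_A = w₀L²/30 = 11·10²/30 = 110/3 kN·m
  R_B = 7w₀L/20 = 7·11·10/20 = 77/2 kN
  M_B = -w₀L²/20 = -11·10²/20 = -55 kN·m
Load 2 — applied couple M₀=-12 kN·m at a=15/2 m (b=L-a=5/2):
  R_A = 6M₀ab/L³ = 6·(-12)·(15/2)·(5/2)/10³ = -27/20 kN
  M_A = M₀b(2a-b)/L² = (-12)·(5/2)·(2·(15/2)-(5/2))/10² = -15/4 kN·m
  R_B = -6M₀ab/L³ = -6·(-12)·(15/2)·(5/2)/10³ = 27/20 kN
  M_B = M₀a(2b-a)/L² = (-12)·(15/2)·(2·(5/2)-(15/2))/10² = 9/4 kN·m
Load 3 — uniform load w=11 kN/m over full span:
  R_A = wL/2 = 11·10/2 = 55 kN
  M_A = wL²/12 = 11·10²/12 = 275/3 kN·m
  R_B = wL/2 = 11·10/2 = 55 kN
  M_B = -wL²/12 = -11·10²/12 = -275/3 kN·m
Superposition: R_A = 1403/20 kN, M_A = 1495/12 kN·m, R_B = 1897/20 kN, M_B = -1733/12 kN·m

R_A = 1403/20 kN, M_A = 1495/12 kN·m, R_B = 1897/20 kN, M_B = -1733/12 kN·m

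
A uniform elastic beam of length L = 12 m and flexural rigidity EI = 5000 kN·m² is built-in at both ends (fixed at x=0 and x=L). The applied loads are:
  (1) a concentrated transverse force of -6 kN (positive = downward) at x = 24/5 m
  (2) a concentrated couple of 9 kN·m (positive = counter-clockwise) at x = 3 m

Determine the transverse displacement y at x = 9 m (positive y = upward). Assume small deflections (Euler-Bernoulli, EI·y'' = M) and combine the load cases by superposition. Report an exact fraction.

y(9) = 9747/1600000 m

Load 1 — point force P=-6 kN at a=24/5 m (b=L-a=36/5):
  y_1 = -Pa²(L-x)²(3bL-(3b+a)(L-x))/(6L³EI)  [x>a] = -(-6)·(24/5)²·(12-9)²·(3·(36/5)·12-(3·(36/5)+(24/5))·(12-9))/(6·12³·5000) = 27/6250 m
Load 2 — applied couple M₀=9 kN·m at a=3 m (b=L-a=9):
  y_2 = (R_Ax³/6 - M_Ax²/2 - M₀(x-a)²/2)/EI  [x>a] with R_A=27/32, M_A=-27/16 = ((27/32)·9³/6 - (-27/16)·9²/2 - 9·(9-3)²/2)/5000 = 567/320000 m
Superposition: y = Σ y_i = 9747/1600000 m ≈ 0.006092 m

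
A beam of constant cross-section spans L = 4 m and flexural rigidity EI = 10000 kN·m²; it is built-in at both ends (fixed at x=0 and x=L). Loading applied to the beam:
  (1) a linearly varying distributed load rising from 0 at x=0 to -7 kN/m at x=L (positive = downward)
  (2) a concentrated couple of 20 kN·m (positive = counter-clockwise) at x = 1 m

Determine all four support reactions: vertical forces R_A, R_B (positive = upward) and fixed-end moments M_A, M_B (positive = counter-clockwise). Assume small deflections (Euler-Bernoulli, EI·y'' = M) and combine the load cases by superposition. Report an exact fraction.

R_A = 57/40 kN, M_A = -449/60 kN·m, R_B = -617/40 kN, M_B = 237/20 kN·m

Load 1 — triangular load w₀=-7 kN/m (0→w₀ over full span):
  R_A = 3w₀L/20 = 3·(-7)·4/20 = -21/5 kN
  M_A = w₀L²/30 = (-7)·4²/30 = -56/15 kN·m
  R_B = 7w₀L/20 = 7·(-7)·4/20 = -49/5 kN
  M_B = -w₀L²/20 = -(-7)·4²/20 = 28/5 kN·m
Load 2 — applied couple M₀=20 kN·m at a=1 m (b=L-a=3):
  R_A = 6M₀ab/L³ = 6·20·1·3/4³ = 45/8 kN
  M_A = M₀b(2a-b)/L² = 20·3·(2·1-3)/4² = -15/4 kN·m
  R_B = -6M₀ab/L³ = -6·20·1·3/4³ = -45/8 kN
  M_B = M₀a(2b-a)/L² = 20·1·(2·3-1)/4² = 25/4 kN·m
Superposition: R_A = 57/40 kN, M_A = -449/60 kN·m, R_B = -617/40 kN, M_B = 237/20 kN·m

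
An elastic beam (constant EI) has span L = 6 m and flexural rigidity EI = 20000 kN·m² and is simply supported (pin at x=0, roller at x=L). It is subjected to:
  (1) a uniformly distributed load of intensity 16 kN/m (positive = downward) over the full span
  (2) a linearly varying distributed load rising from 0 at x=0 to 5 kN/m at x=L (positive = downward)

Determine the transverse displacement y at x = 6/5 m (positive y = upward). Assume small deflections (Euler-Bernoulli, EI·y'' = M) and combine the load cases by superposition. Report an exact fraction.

y(6/5) = -17982/1953125 m

Load 1 — uniform load w=16 kN/m over full span:
  y_1 = -wx(L³-2Lx²+x³)/(24EI) = -16·(6/5)·(6³-2·6·(6/5)²+(6/5)³)/(24·20000) = -3132/390625 m
Load 2 — triangular load w₀=5 kN/m (0→w₀ over full span):
  y_2 = -w₀x(7L⁴-10L²x²+3x⁴)/(360LEI) = -5·(6/5)·(7·6⁴-10·6²·(6/5)²+3·(6/5)⁴)/(360·6·20000) = -2322/1953125 m
Superposition: y = Σ y_i = -17982/1953125 m ≈ -0.009207 m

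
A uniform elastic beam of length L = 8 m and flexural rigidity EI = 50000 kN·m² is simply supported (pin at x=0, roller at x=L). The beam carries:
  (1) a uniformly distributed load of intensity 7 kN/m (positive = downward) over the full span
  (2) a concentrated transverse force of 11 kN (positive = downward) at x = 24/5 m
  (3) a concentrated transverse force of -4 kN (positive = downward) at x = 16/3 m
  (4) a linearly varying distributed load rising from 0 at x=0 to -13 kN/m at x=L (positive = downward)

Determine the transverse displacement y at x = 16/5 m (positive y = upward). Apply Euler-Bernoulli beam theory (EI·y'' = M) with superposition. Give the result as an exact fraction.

y(16/5) = -7946176/3955078125 m

Load 1 — uniform load w=7 kN/m over full span:
  y_1 = -wx(L³-2Lx²+x³)/(24EI) = -7·(16/5)·(8³-2·8·(16/5)²+(16/5)³)/(24·50000) = -13888/1953125 m
Load 2 — point force P=11 kN at a=24/5 m (b=L-a=16/5):
  y_2 = -Pbx(L²-b²-x²)/(6LEI)  [x≤a] = -11·(16/5)·(16/5)·(8²-(16/5)²-(16/5)²)/(6·8·50000) = -11968/5859375 m
Load 3 — point force P=-4 kN at a=16/3 m (b=L-a=8/3):
  y_3 = -Pbx(L²-b²-x²)/(6LEI)  [x≤a] = -(-4)·(8/3)·(16/5)·(8²-(8/3)²-(16/5)²)/(6·8·50000) = 20992/31640625 m
Load 4 — triangular load w₀=-13 kN/m (0→w₀ over full span):
  y_4 = -w₀x(7L⁴-10L²x²+3x⁴)/(360LEI) = -(-13)·(16/5)·(7·8⁴-10·8²·(16/5)²+3·(16/5)⁴)/(360·8·50000) = 949312/146484375 m
Superposition: y = Σ y_i = -7946176/3955078125 m ≈ -0.002009 m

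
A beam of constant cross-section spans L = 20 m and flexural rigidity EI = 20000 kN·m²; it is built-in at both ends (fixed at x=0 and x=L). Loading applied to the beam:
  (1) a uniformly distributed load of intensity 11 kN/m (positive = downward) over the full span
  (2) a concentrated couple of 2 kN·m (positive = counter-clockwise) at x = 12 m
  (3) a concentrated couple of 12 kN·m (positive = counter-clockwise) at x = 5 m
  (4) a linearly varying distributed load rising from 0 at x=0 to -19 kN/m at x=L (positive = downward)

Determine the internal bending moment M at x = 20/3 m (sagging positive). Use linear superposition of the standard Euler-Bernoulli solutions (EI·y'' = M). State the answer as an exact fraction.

M(20/3) = 304067/8100 kN·m

Load 1 — uniform load w=11 kN/m over full span:
  M_1 = wLx/2 - wL²/12 - wx²/2 = 11·20·(20/3)/2 - 11·20²/12 - 11·(20/3)²/2 = 1100/9 kN·m
Load 2 — applied couple M₀=2 kN·m at a=12 m (b=L-a=8):
  M_2 = R_Ax - M_A  [x≤a] with R_A=18/125, M_A=16/25 = (18/125)·(20/3) - (16/25) = 8/25 kN·m
Load 3 — applied couple M₀=12 kN·m at a=5 m (b=L-a=15):
  M_3 = R_Ax - M_A - M₀  [x>a] with R_A=27/40, M_A=-9/4 = (27/40)·(20/3) - (-9/4) - 12 = -21/4 kN·m
Load 4 — triangular load w₀=-19 kN/m (0→w₀ over full span):
  M_4 = 3w₀Lx/20 - w₀L²/30 - w₀x³/(6L) = 3·(-19)·20·(20/3)/20 - (-19)·20²/30 - (-19)·(20/3)³/(6·20) = -6460/81 kN·m
Superposition: M = Σ M_i = 304067/8100 kN·m ≈ 37.539136 kN·m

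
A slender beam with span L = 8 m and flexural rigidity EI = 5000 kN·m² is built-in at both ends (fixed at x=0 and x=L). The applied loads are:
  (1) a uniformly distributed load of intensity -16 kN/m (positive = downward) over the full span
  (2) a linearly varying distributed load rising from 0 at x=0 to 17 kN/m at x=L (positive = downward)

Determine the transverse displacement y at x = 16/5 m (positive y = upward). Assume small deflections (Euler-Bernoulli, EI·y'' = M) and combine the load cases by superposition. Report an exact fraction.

Load 1 — uniform load w=-16 kN/m over full span:
  y_1 = -wx²(L-x)²/(24EI) = -(-16)·(16/5)²·(8-(16/5))²/(24·5000) = 12288/390625 m
Load 2 — triangular load w₀=17 kN/m (0→w₀ over full span):
  y_2 = -w₀x²(L-x)²(x+2L)/(120LEI) = -17·(16/5)²·(8-(16/5))²·((16/5)+2·8)/(120·8·5000) = -156672/9765625 m
Superposition: y = Σ y_i = 150528/9765625 m ≈ 0.015414 m

y(16/5) = 150528/9765625 m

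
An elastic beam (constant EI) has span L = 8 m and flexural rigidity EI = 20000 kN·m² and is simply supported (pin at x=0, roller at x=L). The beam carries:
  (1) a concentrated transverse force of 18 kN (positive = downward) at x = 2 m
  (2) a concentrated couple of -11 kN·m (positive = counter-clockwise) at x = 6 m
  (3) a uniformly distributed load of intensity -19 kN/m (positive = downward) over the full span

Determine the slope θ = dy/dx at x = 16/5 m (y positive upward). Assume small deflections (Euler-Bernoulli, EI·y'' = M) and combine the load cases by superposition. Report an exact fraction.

Load 1 — point force P=18 kN at a=2 m (b=L-a=6):
  θ_1 = -Pa(2L²-6Lx+3x²+a²)/(6LEI)  [x>a] = -18·2·(2·8²-6·8·(16/5)+3·(16/5)²+2²)/(6·8·20000) = -171/500000 rad
Load 2 — applied couple M₀=-11 kN·m at a=6 m (b=L-a=2):
  θ_2 = (M₀x²/(2L)+C₁)/EI  [x≤a] with C₁=M₀(3b²-L²)/(6L)=143/12 = ((-11)·(16/5)²/(2·8)+(143/12))/20000 = 1463/6000000 rad
Load 3 — uniform load w=-19 kN/m over full span:
  θ_3 = -w(L³-6Lx²+4x³)/(24EI) = -(-19)·(8³-6·8·(16/5)²+4·(16/5)³)/(24·20000) = 1406/234375 rad
Superposition: θ = Σ θ_i = 177023/30000000 rad ≈ 0.005901 rad

θ(16/5) = 177023/30000000 rad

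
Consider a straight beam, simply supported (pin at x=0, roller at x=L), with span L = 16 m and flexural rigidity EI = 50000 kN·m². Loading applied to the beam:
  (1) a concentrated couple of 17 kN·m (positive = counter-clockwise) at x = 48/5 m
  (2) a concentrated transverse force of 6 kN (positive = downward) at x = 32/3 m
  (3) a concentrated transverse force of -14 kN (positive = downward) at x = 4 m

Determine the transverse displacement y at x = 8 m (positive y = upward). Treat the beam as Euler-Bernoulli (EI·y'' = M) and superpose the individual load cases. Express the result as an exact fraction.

y(8) = 12119/2109375 m

Load 1 — applied couple M₀=17 kN·m at a=48/5 m (b=L-a=32/5):
  y_1 = (M₀x³/(6L)+C₁x)/EI  [x≤a] with C₁=M₀(3b²-L²)/(6L)=-1768/75 = (17·8³/(6·16)+(-1768/75)·8)/50000 = -153/78125 m
Load 2 — point force P=6 kN at a=32/3 m (b=L-a=16/3):
  y_2 = -Pbx(L²-b²-x²)/(6LEI)  [x≤a] = -6·(16/3)·8·(16²-(16/3)²-8²)/(6·16·50000) = -736/84375 m
Load 3 — point force P=-14 kN at a=4 m (b=L-a=12):
  y_3 = -Pa(L-x)(2Lx-a²-x²)/(6LEI)  [x>a] = -(-14)·4·(16-8)·(2·16·8-4²-8²)/(6·16·50000) = 154/9375 m
Superposition: y = Σ y_i = 12119/2109375 m ≈ 0.005745 m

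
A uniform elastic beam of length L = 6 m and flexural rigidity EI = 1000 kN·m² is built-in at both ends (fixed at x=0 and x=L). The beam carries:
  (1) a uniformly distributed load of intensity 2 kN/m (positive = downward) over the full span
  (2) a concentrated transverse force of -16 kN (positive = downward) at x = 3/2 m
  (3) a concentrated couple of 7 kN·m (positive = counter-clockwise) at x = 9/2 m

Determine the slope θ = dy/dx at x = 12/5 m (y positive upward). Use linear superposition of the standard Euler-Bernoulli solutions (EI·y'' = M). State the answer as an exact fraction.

Load 1 — uniform load w=2 kN/m over full span:
  θ_1 = -wx(L-x)(L-2x)/(12EI) = -2·(12/5)·(6-(12/5))·(6-2·(12/5))/(12·1000) = -27/15625 rad
Load 2 — point force P=-16 kN at a=3/2 m (b=L-a=9/2):
  θ_2 = Pa²(L-x)(2bL-(3b+a)(L-x))/(2L³EI)  [x>a] = (-16)·(3/2)²·(6-(12/5))·(2·(9/2)·6-(3·(9/2)+(3/2))·(6-(12/5)))/(2·6³·1000) = 0 rad
Load 3 — applied couple M₀=7 kN·m at a=9/2 m (b=L-a=3/2):
  θ_3 = (R_Ax²/2 - M_Ax)/EI  [x≤a] with R_A=21/16, M_A=35/16 = ((21/16)·(12/5)²/2 - (35/16)·(12/5))/1000 = -147/100000 rad
Superposition: θ = Σ θ_i = -1599/500000 rad ≈ -0.003198 rad

θ(12/5) = -1599/500000 rad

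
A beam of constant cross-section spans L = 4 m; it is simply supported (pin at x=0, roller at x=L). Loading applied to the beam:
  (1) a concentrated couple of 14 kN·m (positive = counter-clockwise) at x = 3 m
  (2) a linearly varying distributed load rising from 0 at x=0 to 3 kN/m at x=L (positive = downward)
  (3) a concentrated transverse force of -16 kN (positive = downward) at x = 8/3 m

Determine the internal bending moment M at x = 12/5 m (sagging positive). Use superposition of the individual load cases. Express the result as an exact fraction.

Load 1 — applied couple M₀=14 kN·m at a=3 m (b=L-a=1):
  M_1 = M₀x/L  [x≤a] = 14·(12/5)/4 = 42/5 kN·m
Load 2 — triangular load w₀=3 kN/m (0→w₀ over full span):
  M_2 = w₀Lx/6 - w₀x³/(6L) = 3·4·(12/5)/6 - 3·(12/5)³/(6·4) = 384/125 kN·m
Load 3 — point force P=-16 kN at a=8/3 m (b=L-a=4/3):
  M_3 = Pbx/L  [x≤a] = (-16)·(4/3)·(12/5)/4 = -64/5 kN·m
Superposition: M = Σ M_i = -166/125 kN·m ≈ -1.328000 kN·m

M(12/5) = -166/125 kN·m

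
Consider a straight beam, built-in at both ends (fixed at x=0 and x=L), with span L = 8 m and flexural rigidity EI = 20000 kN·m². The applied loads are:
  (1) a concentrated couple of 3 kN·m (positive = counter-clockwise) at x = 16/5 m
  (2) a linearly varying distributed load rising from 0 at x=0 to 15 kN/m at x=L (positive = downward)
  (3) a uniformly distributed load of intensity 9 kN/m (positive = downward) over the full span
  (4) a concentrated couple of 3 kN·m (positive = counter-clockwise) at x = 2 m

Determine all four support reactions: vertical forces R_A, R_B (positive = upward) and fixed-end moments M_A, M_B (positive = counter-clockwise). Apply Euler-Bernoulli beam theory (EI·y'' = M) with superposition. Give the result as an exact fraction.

R_A = 87939/1600 kN, M_A = 31919/400 kN·m, R_B = 123261/1600 kN, M_B = -37641/400 kN·m

Load 1 — applied couple M₀=3 kN·m at a=16/5 m (b=L-a=24/5):
  R_A = 6M₀ab/L³ = 6·3·(16/5)·(24/5)/8³ = 27/50 kN
  M_A = M₀b(2a-b)/L² = 3·(24/5)·(2·(16/5)-(24/5))/8² = 9/25 kN·m
  R_B = -6M₀ab/L³ = -6·3·(16/5)·(24/5)/8³ = -27/50 kN
  M_B = M₀a(2b-a)/L² = 3·(16/5)·(2·(24/5)-(16/5))/8² = 24/25 kN·m
Load 2 — triangular load w₀=15 kN/m (0→w₀ over full span):
  R_A = 3w₀L/20 = 3·15·8/20 = 18 kN
  M_A = w₀L²/30 = 15·8²/30 = 32 kN·m
  R_B = 7w₀L/20 = 7·15·8/20 = 42 kN
  M_B = -w₀L²/20 = -15·8²/20 = -48 kN·m
Load 3 — uniform load w=9 kN/m over full span:
  R_A = wL/2 = 9·8/2 = 36 kN
  M_A = wL²/12 = 9·8²/12 = 48 kN·m
  R_B = wL/2 = 9·8/2 = 36 kN
  M_B = -wL²/12 = -9·8²/12 = -48 kN·m
Load 4 — applied couple M₀=3 kN·m at a=2 m (b=L-a=6):
  R_A = 6M₀ab/L³ = 6·3·2·6/8³ = 27/64 kN
  M_A = M₀b(2a-b)/L² = 3·6·(2·2-6)/8² = -9/16 kN·m
  R_B = -6M₀ab/L³ = -6·3·2·6/8³ = -27/64 kN
  M_B = M₀a(2b-a)/L² = 3·2·(2·6-2)/8² = 15/16 kN·m
Superposition: R_A = 87939/1600 kN, M_A = 31919/400 kN·m, R_B = 123261/1600 kN, M_B = -37641/400 kN·m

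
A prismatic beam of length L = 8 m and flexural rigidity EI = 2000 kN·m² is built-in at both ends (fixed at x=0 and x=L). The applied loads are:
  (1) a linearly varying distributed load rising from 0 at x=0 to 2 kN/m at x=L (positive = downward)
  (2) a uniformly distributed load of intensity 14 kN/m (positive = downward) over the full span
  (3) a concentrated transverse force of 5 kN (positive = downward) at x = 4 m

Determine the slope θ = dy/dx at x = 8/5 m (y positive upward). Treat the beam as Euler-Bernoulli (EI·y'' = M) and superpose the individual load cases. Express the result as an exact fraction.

Load 1 — triangular load w₀=2 kN/m (0→w₀ over full span):
  θ_1 = -w₀(2x(L-x)(L-2x)(x+2L)+x²(L-x)²)/(120LEI) = -2·(2·(8/5)·(8-(8/5))·(8-2·(8/5))·((8/5)+2·8)+(8/5)²·(8-(8/5))²)/(120·8·2000) = -448/234375 rad
Load 2 — uniform load w=14 kN/m over full span:
  θ_2 = -wx(L-x)(L-2x)/(12EI) = -14·(8/5)·(8-(8/5))·(8-2·(8/5))/(12·2000) = -448/15625 rad
Load 3 — point force P=5 kN at a=4 m (b=L-a=4):
  θ_3 = -Pb²x(2aL-(3a+b)x)/(2L³EI)  [x≤a] = -5·4²·(8/5)·(2·4·8-(3·4+4)·(8/5))/(2·8³·2000) = -3/1250 rad
Superposition: θ = Σ θ_i = -15461/468750 rad ≈ -0.032983 rad

θ(8/5) = -15461/468750 rad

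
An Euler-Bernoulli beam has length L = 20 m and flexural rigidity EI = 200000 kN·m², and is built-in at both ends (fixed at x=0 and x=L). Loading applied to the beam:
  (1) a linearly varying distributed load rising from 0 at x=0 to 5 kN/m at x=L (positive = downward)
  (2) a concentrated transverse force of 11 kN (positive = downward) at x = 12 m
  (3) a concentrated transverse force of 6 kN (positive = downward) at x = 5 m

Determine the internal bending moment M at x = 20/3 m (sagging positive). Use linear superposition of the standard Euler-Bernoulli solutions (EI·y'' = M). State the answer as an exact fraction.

M(20/3) = 527407/16200 kN·m

Load 1 — triangular load w₀=5 kN/m (0→w₀ over full span):
  M_1 = 3w₀Lx/20 - w₀L²/30 - w₀x³/(6L) = 3·5·20·(20/3)/20 - 5·20²/30 - 5·(20/3)³/(6·20) = 1700/81 kN·m
Load 2 — point force P=11 kN at a=12 m (b=L-a=8):
  M_2 = Pb²(3a+b)x/L³ - Pab²/L²  [x≤a] = 11·8²·(3·12+8)·(20/3)/20³ - 11·12·8²/20² = 352/75 kN·m
Load 3 — point force P=6 kN at a=5 m (b=L-a=15):
  M_3 = Pa²(a+3b)(L-x)/L³ - Pa²b/L²  [x>a] = 6·5²·(5+3·15)·(20-(20/3))/20³ - 6·5²·15/20² = 55/8 kN·m
Superposition: M = Σ M_i = 527407/16200 kN·m ≈ 32.555988 kN·m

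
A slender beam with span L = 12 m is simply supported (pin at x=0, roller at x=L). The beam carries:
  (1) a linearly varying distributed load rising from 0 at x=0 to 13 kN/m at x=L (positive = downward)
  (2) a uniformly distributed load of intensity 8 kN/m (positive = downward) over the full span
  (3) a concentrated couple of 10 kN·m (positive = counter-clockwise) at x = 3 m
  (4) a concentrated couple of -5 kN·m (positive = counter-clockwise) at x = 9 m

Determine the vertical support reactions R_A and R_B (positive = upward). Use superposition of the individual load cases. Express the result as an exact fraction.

Load 1 — triangular load w₀=13 kN/m (0→w₀ over full span):
  R_A = w₀L/6 = 13·12/6 = 26 kN
  R_B = w₀L/3 = 13·12/3 = 52 kN
Load 2 — uniform load w=8 kN/m over full span:
  R_A = wL/2 = 8·12/2 = 48 kN
  R_B = wL/2 = 8·12/2 = 48 kN
Load 3 — applied couple M₀=10 kN·m at a=3 m (b=L-a=9):
  R_A = M₀/L = 10/12 = 5/6 kN
  R_B = -M₀/L = -10/12 = -5/6 kN
Load 4 — applied couple M₀=-5 kN·m at a=9 m (b=L-a=3):
  R_A = M₀/L = (-5)/12 = -5/12 kN
  R_B = -M₀/L = -(-5)/12 = 5/12 kN
Superposition: R_A = 893/12 kN, R_B = 1195/12 kN

R_A = 893/12 kN, R_B = 1195/12 kN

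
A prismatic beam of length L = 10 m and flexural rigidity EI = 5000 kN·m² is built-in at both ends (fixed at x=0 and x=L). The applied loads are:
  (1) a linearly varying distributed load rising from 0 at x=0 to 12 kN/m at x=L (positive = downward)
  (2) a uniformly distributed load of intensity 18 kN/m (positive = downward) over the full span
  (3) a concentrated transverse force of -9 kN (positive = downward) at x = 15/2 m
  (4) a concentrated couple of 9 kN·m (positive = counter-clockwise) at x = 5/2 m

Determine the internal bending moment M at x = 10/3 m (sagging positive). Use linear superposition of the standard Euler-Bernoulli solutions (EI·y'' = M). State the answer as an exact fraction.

M(10/3) = 50273/864 kN·m

Load 1 — triangular load w₀=12 kN/m (0→w₀ over full span):
  M_1 = 3w₀Lx/20 - w₀L²/30 - w₀x³/(6L) = 3·12·10·(10/3)/20 - 12·10²/30 - 12·(10/3)³/(6·10) = 340/27 kN·m
Load 2 — uniform load w=18 kN/m over full span:
  M_2 = wLx/2 - wL²/12 - wx²/2 = 18·10·(10/3)/2 - 18·10²/12 - 18·(10/3)²/2 = 50 kN·m
Load 3 — point force P=-9 kN at a=15/2 m (b=L-a=5/2):
  M_3 = Pb²(3a+b)x/L³ - Pab²/L²  [x≤a] = (-9)·(5/2)²·(3·(15/2)+(5/2))·(10/3)/10³ - (-9)·(15/2)·(5/2)²/10² = -15/32 kN·m
Load 4 — applied couple M₀=9 kN·m at a=5/2 m (b=L-a=15/2):
  M_4 = R_Ax - M_A - M₀  [x>a] with R_A=81/80, M_A=-27/16 = (81/80)·(10/3) - (-27/16) - 9 = -63/16 kN·m
Superposition: M = Σ M_i = 50273/864 kN·m ≈ 58.186343 kN·m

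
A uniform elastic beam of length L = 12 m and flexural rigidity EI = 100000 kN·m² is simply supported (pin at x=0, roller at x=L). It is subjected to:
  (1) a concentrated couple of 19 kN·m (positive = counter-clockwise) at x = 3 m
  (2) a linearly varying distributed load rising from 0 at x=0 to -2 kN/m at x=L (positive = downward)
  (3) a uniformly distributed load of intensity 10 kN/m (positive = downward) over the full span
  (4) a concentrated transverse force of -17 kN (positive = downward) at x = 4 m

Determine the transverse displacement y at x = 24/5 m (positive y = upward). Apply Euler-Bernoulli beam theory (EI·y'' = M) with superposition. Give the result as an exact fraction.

Load 1 — applied couple M₀=19 kN·m at a=3 m (b=L-a=9):
  y_1 = (M₀x³/(6L)-M₀(x-a)²/2+C₁x)/EI  [x>a] with C₁=M₀(3b²-L²)/(6L)=209/8 = (19·(24/5)³/(6·12)-19·((24/5)-3)²/2+(209/8)·(24/5))/100000 = 30951/25000000 m
Load 2 — triangular load w₀=-2 kN/m (0→w₀ over full span):
  y_2 = -w₀x(7L⁴-10L²x²+3x⁴)/(360LEI) = -(-2)·(24/5)·(7·12⁴-10·12²·(24/5)²+3·(24/5)⁴)/(360·12·100000) = 123228/48828125 m
Load 3 — uniform load w=10 kN/m over full span:
  y_3 = -wx(L³-2Lx²+x³)/(24EI) = -10·(24/5)·(12³-2·12·(24/5)²+(24/5)³)/(24·100000) = -10044/390625 m
Load 4 — point force P=-17 kN at a=4 m (b=L-a=8):
  y_4 = -Pa(L-x)(2Lx-a²-x²)/(6LEI)  [x>a] = -(-17)·4·(12-(24/5))·(2·12·(24/5)-4²-(24/5)²)/(6·12·100000) = 2023/390625 m
Superposition: y = Σ y_i = -52412533/3125000000 m ≈ -0.016772 m

y(24/5) = -52412533/3125000000 m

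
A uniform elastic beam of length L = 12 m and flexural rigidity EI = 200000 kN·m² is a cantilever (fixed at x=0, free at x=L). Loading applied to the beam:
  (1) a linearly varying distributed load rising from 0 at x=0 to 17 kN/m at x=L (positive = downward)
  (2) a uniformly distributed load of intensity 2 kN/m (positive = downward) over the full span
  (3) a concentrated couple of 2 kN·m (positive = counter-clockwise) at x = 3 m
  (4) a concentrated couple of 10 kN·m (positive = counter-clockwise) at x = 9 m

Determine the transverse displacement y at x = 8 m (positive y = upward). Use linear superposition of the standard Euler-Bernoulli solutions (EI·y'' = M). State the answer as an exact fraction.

Load 1 — triangular load w₀=17 kN/m (0→w₀ over full span):
  y_1 = (w₀Lx³/12-w₀L²x²/6-w₀x⁵/(120L))/EI = (17·12·8³/12-17·12²·8²/6-17·8⁵/(120·12))/200000 = -12512/140625 m
Load 2 — uniform load w=2 kN/m over full span:
  y_2 = -wx²(x²-4Lx+6L²)/(24EI) = -2·8²·(8²-4·12·8+6·12²)/(24·200000) = -136/9375 m
Load 3 — applied couple M₀=2 kN·m at a=3 m (b=L-a=9):
  y_3 = M₀a(2x-a)/(2EI)  [x>a] = 2·3·(2·8-3)/(2·200000) = 39/200000 m
Load 4 — applied couple M₀=10 kN·m at a=9 m (b=L-a=3):
  y_4 = M₀x²/(2EI)  [x≤a] = 10·8²/(2·200000) = 1/625 m
Superposition: y = Σ y_i = -915173/9000000 m ≈ -0.101686 m

y(8) = -915173/9000000 m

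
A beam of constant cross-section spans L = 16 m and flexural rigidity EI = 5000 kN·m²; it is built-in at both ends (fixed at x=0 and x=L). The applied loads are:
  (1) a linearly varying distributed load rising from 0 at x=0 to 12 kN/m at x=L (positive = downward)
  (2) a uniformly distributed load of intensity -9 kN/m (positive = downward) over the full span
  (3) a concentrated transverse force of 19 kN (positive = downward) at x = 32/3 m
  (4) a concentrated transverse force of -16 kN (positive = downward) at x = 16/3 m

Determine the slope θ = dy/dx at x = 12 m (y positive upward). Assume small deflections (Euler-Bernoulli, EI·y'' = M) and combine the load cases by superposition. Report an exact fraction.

θ(12) = -373/28125 rad

Load 1 — triangular load w₀=12 kN/m (0→w₀ over full span):
  θ_1 = -w₀(2x(L-x)(L-2x)(x+2L)+x²(L-x)²)/(120LEI) = -12·(2·12·(16-12)·(16-2·12)·(12+2·16)+12²·(16-12)²)/(120·16·5000) = 123/3125 rad
Load 2 — uniform load w=-9 kN/m over full span:
  θ_2 = -wx(L-x)(L-2x)/(12EI) = -(-9)·12·(16-12)·(16-2·12)/(12·5000) = -36/625 rad
Load 3 — point force P=19 kN at a=32/3 m (b=L-a=16/3):
  θ_3 = Pa²(L-x)(2bL-(3b+a)(L-x))/(2L³EI)  [x>a] = 19·(32/3)²·(16-12)·(2·(16/3)·16-(3·(16/3)+(32/3))·(16-12))/(2·16³·5000) = 76/5625 rad
Load 4 — point force P=-16 kN at a=16/3 m (b=L-a=32/3):
  θ_4 = Pa²(L-x)(2bL-(3b+a)(L-x))/(2L³EI)  [x>a] = (-16)·(16/3)²·(16-12)·(2·(32/3)·16-(3·(32/3)+(16/3))·(16-12))/(2·16³·5000) = -16/1875 rad
Superposition: θ = Σ θ_i = -373/28125 rad ≈ -0.013262 rad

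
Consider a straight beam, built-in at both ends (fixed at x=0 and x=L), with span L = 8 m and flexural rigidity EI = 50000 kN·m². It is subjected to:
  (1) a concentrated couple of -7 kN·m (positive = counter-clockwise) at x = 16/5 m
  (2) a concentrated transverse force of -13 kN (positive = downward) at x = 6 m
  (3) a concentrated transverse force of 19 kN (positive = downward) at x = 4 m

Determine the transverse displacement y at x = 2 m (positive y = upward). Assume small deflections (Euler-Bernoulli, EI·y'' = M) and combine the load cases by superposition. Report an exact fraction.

y(2) = -439/1200000 m

Load 1 — applied couple M₀=-7 kN·m at a=16/5 m (b=L-a=24/5):
  y_1 = (R_Ax³/6 - M_Ax²/2)/EI  [x≤a] with R_A=-63/50, M_A=-21/25 = ((-63/50)·2³/6 - (-21/25)·2²/2)/50000 = 0 m
Load 2 — point force P=-13 kN at a=6 m (b=L-a=2):
  y_2 = -Pb²x²(3aL-(3a+b)x)/(6L³EI)  [x≤a] = -(-13)·2²·2²·(3·6·8-(3·6+2)·2)/(6·8³·50000) = 169/1200000 m
Load 3 — point force P=19 kN at a=4 m (b=L-a=4):
  y_3 = -Pb²x²(3aL-(3a+b)x)/(6L³EI)  [x≤a] = -19·4²·2²·(3·4·8-(3·4+4)·2)/(6·8³·50000) = -19/37500 m
Superposition: y = Σ y_i = -439/1200000 m ≈ -0.000366 m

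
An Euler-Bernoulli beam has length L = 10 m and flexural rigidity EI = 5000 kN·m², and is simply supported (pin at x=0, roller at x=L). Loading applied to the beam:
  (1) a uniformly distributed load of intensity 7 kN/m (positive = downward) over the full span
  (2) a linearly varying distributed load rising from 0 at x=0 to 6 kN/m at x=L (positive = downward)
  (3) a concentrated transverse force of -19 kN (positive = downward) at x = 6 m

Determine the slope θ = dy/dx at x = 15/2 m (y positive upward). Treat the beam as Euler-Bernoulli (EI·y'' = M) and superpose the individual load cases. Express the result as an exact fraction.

Load 1 — uniform load w=7 kN/m over full span:
  θ_1 = -w(L³-6Lx²+4x³)/(24EI) = -7·(10³-6·10·(15/2)²+4·(15/2)³)/(24·5000) = 77/1920 rad
Load 2 — triangular load w₀=6 kN/m (0→w₀ over full span):
  θ_2 = -w₀(7L⁴-30L²x²+15x⁴)/(360LEI) = -6·(7·10⁴-30·10²·(15/2)²+15·(15/2)⁴)/(360·10·5000) = 1313/76800 rad
Load 3 — point force P=-19 kN at a=6 m (b=L-a=4):
  θ_3 = -Pa(2L²-6Lx+3x²+a²)/(6LEI)  [x>a] = -(-19)·6·(2·10²-6·10·(15/2)+3·(15/2)²+6²)/(6·10·5000) = -3439/200000 rad
Superposition: θ = Σ θ_i = 384053/9600000 rad ≈ 0.040006 rad

θ(15/2) = 384053/9600000 rad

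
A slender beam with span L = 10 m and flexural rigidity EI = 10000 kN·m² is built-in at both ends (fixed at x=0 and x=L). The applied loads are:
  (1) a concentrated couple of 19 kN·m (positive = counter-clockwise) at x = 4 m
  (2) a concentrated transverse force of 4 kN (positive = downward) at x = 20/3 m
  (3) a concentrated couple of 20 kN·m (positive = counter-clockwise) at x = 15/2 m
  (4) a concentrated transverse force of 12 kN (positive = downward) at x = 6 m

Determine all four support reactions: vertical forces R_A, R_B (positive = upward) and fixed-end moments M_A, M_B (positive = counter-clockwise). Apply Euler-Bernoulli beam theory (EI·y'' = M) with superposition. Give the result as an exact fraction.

R_A = 27667/2700 kN, M_A = 12427/540 kN·m, R_B = 15533/2700 kN, M_B = -11273/540 kN·m

Load 1 — applied couple M₀=19 kN·m at a=4 m (b=L-a=6):
  R_A = 6M₀ab/L³ = 6·19·4·6/10³ = 342/125 kN
  M_A = M₀b(2a-b)/L² = 19·6·(2·4-6)/10² = 57/25 kN·m
  R_B = -6M₀ab/L³ = -6·19·4·6/10³ = -342/125 kN
  M_B = M₀a(2b-a)/L² = 19·4·(2·6-4)/10² = 152/25 kN·m
Load 2 — point force P=4 kN at a=20/3 m (b=L-a=10/3):
  R_A = Pb²(3a+b)/L³ = 4·(10/3)²·(3·(20/3)+(10/3))/10³ = 28/27 kN
  M_A = Pab²/L² = 4·(20/3)·(10/3)²/10² = 80/27 kN·m
  R_B = Pa²(a+3b)/L³ = 4·(20/3)²·((20/3)+3·(10/3))/10³ = 80/27 kN
  M_B = -Pa²b/L² = -4·(20/3)²·(10/3)/10² = -160/27 kN·m
Load 3 — applied couple M₀=20 kN·m at a=15/2 m (b=L-a=5/2):
  R_A = 6M₀ab/L³ = 6·20·(15/2)·(5/2)/10³ = 9/4 kN
  M_A = M₀b(2a-b)/L² = 20·(5/2)·(2·(15/2)-(5/2))/10² = 25/4 kN·m
  R_B = -6M₀ab/L³ = -6·20·(15/2)·(5/2)/10³ = -9/4 kN
  M_B = M₀a(2b-a)/L² = 20·(15/2)·(2·(5/2)-(15/2))/10² = -15/4 kN·m
Load 4 — point force P=12 kN at a=6 m (b=L-a=4):
  R_A = Pb²(3a+b)/L³ = 12·4²·(3·6+4)/10³ = 528/125 kN
  M_A = Pab²/L² = 12·6·4²/10² = 288/25 kN·m
  R_B = Pa²(a+3b)/L³ = 12·6²·(6+3·4)/10³ = 972/125 kN
  M_B = -Pa²b/L² = -12·6²·4/10² = -432/25 kN·m
Superposition: R_A = 27667/2700 kN, M_A = 12427/540 kN·m, R_B = 15533/2700 kN, M_B = -11273/540 kN·m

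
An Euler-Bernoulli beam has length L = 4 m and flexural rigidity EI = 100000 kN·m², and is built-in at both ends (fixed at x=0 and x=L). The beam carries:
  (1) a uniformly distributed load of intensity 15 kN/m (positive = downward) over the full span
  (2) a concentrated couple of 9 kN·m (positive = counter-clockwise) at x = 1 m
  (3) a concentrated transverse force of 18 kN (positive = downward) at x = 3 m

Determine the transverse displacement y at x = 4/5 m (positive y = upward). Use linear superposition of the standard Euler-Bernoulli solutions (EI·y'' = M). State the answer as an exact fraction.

y(4/5) = -209/5000000 m

Load 1 — uniform load w=15 kN/m over full span:
  y_1 = -wx²(L-x)²/(24EI) = -15·(4/5)²·(4-(4/5))²/(24·100000) = -16/390625 m
Load 2 — applied couple M₀=9 kN·m at a=1 m (b=L-a=3):
  y_2 = (R_Ax³/6 - M_Ax²/2)/EI  [x≤a] with R_A=81/32, M_A=-27/16 = ((81/32)·(4/5)³/6 - (-27/16)·(4/5)²/2)/100000 = 189/25000000 m
Load 3 — point force P=18 kN at a=3 m (b=L-a=1):
  y_3 = -Pb²x²(3aL-(3a+b)x)/(6L³EI)  [x≤a] = -18·1²·(4/5)²·(3·3·4-(3·3+1)·(4/5))/(6·4³·100000) = -21/2500000 m
Superposition: y = Σ y_i = -209/5000000 m ≈ -0.000042 m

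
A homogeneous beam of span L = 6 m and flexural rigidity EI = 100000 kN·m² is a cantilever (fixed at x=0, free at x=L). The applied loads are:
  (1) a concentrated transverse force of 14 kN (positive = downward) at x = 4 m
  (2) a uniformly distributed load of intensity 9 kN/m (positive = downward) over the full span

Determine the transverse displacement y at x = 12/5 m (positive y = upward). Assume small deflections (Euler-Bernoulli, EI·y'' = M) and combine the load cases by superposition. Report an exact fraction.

y(12/5) = -18891/3906250 m

Load 1 — point force P=14 kN at a=4 m (b=L-a=2):
  y_1 = -Px²(3a-x)/(6EI)  [x≤a] = -14·(12/5)²·(3·4-(12/5))/(6·100000) = -504/390625 m
Load 2 — uniform load w=9 kN/m over full span:
  y_2 = -wx²(x²-4Lx+6L²)/(24EI) = -9·(12/5)²·((12/5)²-4·6·(12/5)+6·6²)/(24·100000) = -13851/3906250 m
Superposition: y = Σ y_i = -18891/3906250 m ≈ -0.004836 m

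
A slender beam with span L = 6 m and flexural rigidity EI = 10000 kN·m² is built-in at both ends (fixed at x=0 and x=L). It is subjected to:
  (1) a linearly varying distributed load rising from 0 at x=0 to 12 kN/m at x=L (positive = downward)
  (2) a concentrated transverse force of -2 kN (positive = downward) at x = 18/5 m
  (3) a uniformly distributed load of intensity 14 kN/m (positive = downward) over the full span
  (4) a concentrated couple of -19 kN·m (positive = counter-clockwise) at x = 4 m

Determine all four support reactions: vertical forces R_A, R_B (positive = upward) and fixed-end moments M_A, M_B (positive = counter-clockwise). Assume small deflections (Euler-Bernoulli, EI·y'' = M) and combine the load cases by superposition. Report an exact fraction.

R_A = 53858/1125 kN, M_A = 18343/375 kN·m, R_B = 78892/1125 kN, M_B = -7734/125 kN·m

Load 1 — triangular load w₀=12 kN/m (0→w₀ over full span):
  R_A = 3w₀L/20 = 3·12·6/20 = 54/5 kN
  M_A = w₀L²/30 = 12·6²/30 = 72/5 kN·m
  R_B = 7w₀L/20 = 7·12·6/20 = 126/5 kN
  M_B = -w₀L²/20 = -12·6²/20 = -108/5 kN·m
Load 2 — point force P=-2 kN at a=18/5 m (b=L-a=12/5):
  R_A = Pb²(3a+b)/L³ = (-2)·(12/5)²·(3·(18/5)+(12/5))/6³ = -88/125 kN
  M_A = Pab²/L² = (-2)·(18/5)·(12/5)²/6² = -144/125 kN·m
  R_B = Pa²(a+3b)/L³ = (-2)·(18/5)²·((18/5)+3·(12/5))/6³ = -162/125 kN
  M_B = -Pa²b/L² = -(-2)·(18/5)²·(12/5)/6² = 216/125 kN·m
Load 3 — uniform load w=14 kN/m over full span:
  R_A = wL/2 = 14·6/2 = 42 kN
  M_A = wL²/12 = 14·6²/12 = 42 kN·m
  R_B = wL/2 = 14·6/2 = 42 kN
  M_B = -wL²/12 = -14·6²/12 = -42 kN·m
Load 4 — applied couple M₀=-19 kN·m at a=4 m (b=L-a=2):
  R_A = 6M₀ab/L³ = 6·(-19)·4·2/6³ = -38/9 kN
  M_A = M₀b(2a-b)/L² = (-19)·2·(2·4-2)/6² = -19/3 kN·m
  R_B = -6M₀ab/L³ = -6·(-19)·4·2/6³ = 38/9 kN
  M_B = M₀a(2b-a)/L² = (-19)·4·(2·2-4)/6² = 0 kN·m
Superposition: R_A = 53858/1125 kN, M_A = 18343/375 kN·m, R_B = 78892/1125 kN, M_B = -7734/125 kN·m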